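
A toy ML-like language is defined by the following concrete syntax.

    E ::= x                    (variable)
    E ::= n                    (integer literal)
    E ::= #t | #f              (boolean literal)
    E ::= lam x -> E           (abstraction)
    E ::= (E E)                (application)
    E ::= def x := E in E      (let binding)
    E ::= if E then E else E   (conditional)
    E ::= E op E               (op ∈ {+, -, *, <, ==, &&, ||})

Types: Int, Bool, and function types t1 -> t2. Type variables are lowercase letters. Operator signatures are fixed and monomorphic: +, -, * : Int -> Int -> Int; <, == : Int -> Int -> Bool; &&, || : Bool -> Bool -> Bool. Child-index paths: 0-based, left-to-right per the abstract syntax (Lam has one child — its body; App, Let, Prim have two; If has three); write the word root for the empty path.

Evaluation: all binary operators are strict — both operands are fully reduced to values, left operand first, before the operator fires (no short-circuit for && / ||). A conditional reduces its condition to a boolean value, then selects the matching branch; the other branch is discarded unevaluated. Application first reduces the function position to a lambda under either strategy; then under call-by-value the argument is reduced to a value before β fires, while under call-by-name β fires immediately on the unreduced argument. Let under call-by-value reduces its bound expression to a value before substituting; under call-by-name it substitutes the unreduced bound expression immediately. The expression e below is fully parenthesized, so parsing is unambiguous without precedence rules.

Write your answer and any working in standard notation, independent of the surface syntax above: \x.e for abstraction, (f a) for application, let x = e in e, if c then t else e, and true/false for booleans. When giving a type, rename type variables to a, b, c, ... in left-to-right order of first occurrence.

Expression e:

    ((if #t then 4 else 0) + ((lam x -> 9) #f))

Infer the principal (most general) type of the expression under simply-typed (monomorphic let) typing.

Working:
  unify Bool ~ Bool
  unify Int ~ Int
  unify Int ~ Int
\x._ : a -> Int
  unify a -> Int ~ Bool -> b
  unify a ~ Bool
  unify Int ~ b
_ _ : Int
  unify Int ~ Int

Answer: Int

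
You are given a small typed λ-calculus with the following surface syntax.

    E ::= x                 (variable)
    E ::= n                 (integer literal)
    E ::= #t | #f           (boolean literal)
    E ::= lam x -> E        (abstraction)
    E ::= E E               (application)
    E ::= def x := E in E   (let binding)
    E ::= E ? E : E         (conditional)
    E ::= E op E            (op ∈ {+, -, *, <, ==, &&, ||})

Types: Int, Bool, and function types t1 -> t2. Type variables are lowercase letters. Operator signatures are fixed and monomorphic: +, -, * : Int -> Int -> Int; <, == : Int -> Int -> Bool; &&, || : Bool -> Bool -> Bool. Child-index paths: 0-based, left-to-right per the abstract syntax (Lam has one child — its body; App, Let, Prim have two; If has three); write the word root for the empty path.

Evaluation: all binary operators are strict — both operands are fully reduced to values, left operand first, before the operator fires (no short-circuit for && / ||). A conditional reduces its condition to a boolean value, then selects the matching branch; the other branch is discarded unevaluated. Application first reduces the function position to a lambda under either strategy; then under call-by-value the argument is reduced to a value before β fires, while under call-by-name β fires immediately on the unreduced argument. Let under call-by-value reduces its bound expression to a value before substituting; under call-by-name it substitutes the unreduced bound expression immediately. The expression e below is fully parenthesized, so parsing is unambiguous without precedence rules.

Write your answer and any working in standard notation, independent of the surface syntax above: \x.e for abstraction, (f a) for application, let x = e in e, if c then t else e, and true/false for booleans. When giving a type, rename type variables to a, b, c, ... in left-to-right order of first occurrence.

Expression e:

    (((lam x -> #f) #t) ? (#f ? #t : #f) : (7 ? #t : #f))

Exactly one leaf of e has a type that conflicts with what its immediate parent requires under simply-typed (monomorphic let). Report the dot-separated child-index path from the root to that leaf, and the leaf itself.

Trace:
\x._ : a -> Bool
  unify a -> Bool ~ Bool -> b
  unify a ~ Bool
  unify Bool ~ b
_ _ : Bool
  unify Bool ~ Bool
  unify Bool ~ Bool
  unify Bool ~ Bool
  unify Int ~ Bool
  FAIL: mismatch Int ~ Bool

Answer: 2.0 : 7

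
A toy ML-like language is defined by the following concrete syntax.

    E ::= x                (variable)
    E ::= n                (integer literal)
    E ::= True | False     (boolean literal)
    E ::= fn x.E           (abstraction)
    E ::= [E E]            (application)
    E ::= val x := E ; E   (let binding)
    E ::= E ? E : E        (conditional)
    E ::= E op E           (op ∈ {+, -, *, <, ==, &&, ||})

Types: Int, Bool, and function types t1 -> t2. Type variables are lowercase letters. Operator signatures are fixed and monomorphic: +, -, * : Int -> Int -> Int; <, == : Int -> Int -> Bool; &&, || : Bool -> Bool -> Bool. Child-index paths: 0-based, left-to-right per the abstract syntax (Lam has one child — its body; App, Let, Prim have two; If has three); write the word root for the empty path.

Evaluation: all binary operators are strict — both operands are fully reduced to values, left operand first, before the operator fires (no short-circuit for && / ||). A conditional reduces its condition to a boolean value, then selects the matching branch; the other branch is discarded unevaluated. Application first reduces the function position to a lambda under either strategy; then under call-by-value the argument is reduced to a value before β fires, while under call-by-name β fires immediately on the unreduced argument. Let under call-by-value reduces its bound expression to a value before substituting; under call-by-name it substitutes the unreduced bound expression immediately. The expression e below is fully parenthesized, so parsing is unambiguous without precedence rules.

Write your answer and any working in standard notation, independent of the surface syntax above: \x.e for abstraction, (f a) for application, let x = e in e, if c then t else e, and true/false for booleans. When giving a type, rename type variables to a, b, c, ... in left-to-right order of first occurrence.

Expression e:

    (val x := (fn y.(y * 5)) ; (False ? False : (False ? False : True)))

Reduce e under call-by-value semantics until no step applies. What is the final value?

Answer: true

Derivation:
step 0: (let x = (\y.(y * 5)) in (if false then false else (if false then false else true)))
step 1: [let@root] (if false then false else (if false then false else true))
step 2: [if@root] (if false then false else true)
step 3: [if@root] true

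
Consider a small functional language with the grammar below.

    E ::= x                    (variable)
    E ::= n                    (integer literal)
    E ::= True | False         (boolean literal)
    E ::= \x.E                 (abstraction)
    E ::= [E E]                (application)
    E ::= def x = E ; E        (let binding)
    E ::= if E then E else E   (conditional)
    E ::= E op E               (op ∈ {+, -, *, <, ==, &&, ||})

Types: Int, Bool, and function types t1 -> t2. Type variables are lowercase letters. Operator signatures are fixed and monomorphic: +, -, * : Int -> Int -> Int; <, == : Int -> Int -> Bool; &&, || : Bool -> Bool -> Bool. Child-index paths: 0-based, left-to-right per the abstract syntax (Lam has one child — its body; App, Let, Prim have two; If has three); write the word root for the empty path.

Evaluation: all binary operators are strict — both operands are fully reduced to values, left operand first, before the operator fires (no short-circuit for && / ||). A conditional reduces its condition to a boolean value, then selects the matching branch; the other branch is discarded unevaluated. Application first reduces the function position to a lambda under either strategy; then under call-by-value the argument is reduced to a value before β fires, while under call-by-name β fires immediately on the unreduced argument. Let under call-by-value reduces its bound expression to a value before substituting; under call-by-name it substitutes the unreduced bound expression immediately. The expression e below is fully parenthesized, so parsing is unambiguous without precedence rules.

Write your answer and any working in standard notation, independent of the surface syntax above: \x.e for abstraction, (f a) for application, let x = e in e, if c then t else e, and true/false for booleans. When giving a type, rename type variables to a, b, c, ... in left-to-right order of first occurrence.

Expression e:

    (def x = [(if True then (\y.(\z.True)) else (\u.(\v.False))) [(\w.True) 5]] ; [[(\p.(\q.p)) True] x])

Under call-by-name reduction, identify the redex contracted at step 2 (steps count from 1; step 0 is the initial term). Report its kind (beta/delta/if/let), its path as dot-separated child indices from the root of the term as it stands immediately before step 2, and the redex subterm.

Working:
step 0: (let x = ((if true then (\y.(\z.true)) else (\u.(\v.false))) ((\w.true) 5)) in (((\p.(\q.p)) true) x))
step 1: [let@root] (((\p.(\q.p)) true) ((if true then (\y.(\z.true)) else (\u.(\v.false))) ((\w.true) 5)))
step 2: [beta@0] ((\q.true) ((if true then (\y.(\z.true)) else (\u.(\v.false))) ((\w.true) 5)))

Answer: beta at 0 : ((\p.(\q.p)) true)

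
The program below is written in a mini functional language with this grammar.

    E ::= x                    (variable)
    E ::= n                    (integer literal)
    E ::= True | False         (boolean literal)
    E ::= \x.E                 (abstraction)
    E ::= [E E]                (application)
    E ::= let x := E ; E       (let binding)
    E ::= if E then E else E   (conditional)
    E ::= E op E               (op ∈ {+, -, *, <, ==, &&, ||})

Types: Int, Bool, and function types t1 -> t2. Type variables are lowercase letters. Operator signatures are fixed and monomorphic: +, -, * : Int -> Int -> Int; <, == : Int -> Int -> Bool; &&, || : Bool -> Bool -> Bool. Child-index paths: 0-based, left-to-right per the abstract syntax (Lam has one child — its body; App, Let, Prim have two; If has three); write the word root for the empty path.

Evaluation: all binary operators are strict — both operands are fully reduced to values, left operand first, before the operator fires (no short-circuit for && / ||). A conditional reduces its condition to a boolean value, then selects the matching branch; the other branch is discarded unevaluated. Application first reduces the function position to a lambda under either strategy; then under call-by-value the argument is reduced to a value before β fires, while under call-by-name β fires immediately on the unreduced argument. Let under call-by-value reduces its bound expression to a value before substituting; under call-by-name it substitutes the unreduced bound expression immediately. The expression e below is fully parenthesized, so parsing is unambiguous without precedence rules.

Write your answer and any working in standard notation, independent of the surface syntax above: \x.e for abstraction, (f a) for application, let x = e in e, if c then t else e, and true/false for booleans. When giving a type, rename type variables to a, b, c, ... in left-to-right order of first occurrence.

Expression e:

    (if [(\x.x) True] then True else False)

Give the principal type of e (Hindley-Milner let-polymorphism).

Answer: Bool

Derivation:
x : a
\x._ : a -> a
  unify a -> a ~ Bool -> b
  unify a ~ Bool
  unify Bool ~ b
_ _ : Bool
  unify Bool ~ Bool
  unify Bool ~ Bool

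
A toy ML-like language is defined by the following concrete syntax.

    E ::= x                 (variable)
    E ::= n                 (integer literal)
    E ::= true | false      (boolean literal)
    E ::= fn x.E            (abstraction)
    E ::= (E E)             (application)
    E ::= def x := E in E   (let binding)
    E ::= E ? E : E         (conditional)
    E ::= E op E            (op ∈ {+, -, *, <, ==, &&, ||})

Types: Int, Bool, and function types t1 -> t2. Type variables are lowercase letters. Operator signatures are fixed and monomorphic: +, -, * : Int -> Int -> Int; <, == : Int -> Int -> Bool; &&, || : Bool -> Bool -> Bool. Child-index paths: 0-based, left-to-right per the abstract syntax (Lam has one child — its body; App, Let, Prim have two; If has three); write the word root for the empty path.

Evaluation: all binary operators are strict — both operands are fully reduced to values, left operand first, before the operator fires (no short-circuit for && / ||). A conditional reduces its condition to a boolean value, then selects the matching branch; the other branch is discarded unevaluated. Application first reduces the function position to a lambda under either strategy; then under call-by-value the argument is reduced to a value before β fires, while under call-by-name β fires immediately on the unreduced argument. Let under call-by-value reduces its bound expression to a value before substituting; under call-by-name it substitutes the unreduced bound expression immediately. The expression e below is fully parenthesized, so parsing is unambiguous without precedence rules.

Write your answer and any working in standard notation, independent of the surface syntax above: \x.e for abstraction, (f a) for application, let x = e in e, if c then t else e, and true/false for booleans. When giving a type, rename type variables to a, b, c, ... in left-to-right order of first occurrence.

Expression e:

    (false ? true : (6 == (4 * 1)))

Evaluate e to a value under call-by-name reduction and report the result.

Answer: false

Working:
step 0: (if false then true else (6 == (4 * 1)))
step 1: [if@root] (6 == (4 * 1))
step 2: [delta@1] (6 == 4)
step 3: [delta@root] false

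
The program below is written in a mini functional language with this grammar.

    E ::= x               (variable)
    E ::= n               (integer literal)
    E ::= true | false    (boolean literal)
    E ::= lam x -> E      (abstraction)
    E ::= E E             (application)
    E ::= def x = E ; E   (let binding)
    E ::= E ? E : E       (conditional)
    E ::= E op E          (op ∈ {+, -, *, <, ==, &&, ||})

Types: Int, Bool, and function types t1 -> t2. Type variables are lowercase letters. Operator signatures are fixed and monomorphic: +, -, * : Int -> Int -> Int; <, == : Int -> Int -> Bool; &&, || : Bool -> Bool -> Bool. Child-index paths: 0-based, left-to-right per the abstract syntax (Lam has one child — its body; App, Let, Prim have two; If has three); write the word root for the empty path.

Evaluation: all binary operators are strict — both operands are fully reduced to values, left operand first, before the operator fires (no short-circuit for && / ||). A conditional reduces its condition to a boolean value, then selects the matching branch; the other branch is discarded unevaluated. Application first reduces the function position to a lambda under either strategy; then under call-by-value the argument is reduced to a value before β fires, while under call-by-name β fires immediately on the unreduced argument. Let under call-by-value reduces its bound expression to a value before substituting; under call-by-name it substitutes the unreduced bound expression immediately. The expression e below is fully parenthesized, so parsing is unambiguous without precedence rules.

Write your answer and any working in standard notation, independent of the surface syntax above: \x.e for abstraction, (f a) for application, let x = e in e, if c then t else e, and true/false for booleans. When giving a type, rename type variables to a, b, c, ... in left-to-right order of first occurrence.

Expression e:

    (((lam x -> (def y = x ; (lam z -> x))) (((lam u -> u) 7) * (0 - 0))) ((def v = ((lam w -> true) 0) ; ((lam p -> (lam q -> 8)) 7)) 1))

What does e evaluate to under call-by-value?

Trace:
step 0: (((\x.(let y = x in (\z.x))) (((\u.u) 7) * (0 - 0))) ((let v = ((\w.true) 0) in ((\p.(\q.8)) 7)) 1))
step 1: [beta@0.1.0] (((\x.(let y = x in (\z.x))) (7 * (0 - 0))) ((let v = ((\w.true) 0) in ((\p.(\q.8)) 7)) 1))
step 2: [delta@0.1.1] (((\x.(let y = x in (\z.x))) (7 * 0)) ((let v = ((\w.true) 0) in ((\p.(\q.8)) 7)) 1))
step 3: [delta@0.1] (((\x.(let y = x in (\z.x))) 0) ((let v = ((\w.true) 0) in ((\p.(\q.8)) 7)) 1))
step 4: [beta@0] ((let y = 0 in (\z.0)) ((let v = ((\w.true) 0) in ((\p.(\q.8)) 7)) 1))
step 5: [let@0] ((\z.0) ((let v = ((\w.true) 0) in ((\p.(\q.8)) 7)) 1))
step 6: [beta@1.0.0] ((\z.0) ((let v = true in ((\p.(\q.8)) 7)) 1))
step 7: [let@1.0] ((\z.0) (((\p.(\q.8)) 7) 1))
step 8: [beta@1.0] ((\z.0) ((\q.8) 1))
step 9: [beta@1] ((\z.0) 8)
step 10: [beta@root] 0

Answer: 0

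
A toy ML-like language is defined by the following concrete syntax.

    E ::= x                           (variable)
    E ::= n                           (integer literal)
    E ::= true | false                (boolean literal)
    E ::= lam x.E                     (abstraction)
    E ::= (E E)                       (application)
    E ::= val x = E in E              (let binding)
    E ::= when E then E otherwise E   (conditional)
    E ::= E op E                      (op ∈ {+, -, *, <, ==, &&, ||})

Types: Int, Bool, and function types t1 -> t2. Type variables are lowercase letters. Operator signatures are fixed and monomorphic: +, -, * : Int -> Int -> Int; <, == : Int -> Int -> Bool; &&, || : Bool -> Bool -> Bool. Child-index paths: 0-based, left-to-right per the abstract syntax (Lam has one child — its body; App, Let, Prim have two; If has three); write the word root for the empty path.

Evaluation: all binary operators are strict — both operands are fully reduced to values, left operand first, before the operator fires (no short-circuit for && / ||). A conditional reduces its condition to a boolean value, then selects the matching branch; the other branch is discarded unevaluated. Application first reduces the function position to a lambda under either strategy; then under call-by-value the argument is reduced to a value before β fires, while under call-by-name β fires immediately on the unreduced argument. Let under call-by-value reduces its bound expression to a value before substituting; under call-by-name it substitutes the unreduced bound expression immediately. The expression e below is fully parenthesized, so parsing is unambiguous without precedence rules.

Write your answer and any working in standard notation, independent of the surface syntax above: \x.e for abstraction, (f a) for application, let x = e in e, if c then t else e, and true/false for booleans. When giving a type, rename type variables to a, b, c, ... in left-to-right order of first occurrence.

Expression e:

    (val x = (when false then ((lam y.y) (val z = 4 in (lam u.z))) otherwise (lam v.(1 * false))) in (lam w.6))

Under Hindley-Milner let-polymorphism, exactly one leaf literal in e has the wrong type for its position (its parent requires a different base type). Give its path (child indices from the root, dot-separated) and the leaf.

Working:
  unify Bool ~ Bool
y : a
\y._ : a -> a
let z : Int
z : Int
\u._ : b -> Int
  unify a -> a ~ (b -> Int) -> c
  unify a ~ b -> Int
  unify b -> Int ~ c
_ _ : b -> Int
  unify Int ~ Int
  unify Bool ~ Int
  FAIL: mismatch Bool ~ Int

Answer: 0.2.0.1 : false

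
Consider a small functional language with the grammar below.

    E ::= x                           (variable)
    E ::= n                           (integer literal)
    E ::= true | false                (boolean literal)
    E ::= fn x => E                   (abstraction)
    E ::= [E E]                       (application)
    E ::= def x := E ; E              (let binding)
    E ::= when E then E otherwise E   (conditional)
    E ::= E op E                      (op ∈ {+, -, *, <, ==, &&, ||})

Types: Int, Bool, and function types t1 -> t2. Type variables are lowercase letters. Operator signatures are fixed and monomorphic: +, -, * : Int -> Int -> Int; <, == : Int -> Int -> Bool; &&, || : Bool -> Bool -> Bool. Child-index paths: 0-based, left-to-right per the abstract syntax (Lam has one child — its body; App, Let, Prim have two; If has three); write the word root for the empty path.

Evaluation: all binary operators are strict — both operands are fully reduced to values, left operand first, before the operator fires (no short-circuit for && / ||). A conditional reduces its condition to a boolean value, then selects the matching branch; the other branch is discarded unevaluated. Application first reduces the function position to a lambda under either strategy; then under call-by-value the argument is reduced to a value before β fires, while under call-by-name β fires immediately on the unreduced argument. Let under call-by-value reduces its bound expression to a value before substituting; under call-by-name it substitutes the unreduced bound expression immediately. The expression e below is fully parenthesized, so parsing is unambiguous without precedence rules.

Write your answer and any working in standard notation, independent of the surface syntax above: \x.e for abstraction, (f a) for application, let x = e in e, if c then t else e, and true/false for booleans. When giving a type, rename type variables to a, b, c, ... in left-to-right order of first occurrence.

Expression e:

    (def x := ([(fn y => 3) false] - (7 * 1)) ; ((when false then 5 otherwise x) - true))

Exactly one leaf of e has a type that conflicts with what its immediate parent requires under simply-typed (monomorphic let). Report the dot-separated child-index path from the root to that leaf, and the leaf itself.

Trace:
\y._ : a -> Int
  unify a -> Int ~ Bool -> b
  unify a ~ Bool
  unify Int ~ b
_ _ : Int
  unify Int ~ Int
  unify Int ~ Int
  unify Int ~ Int
  unify Int ~ Int
let x : Int
  unify Bool ~ Bool
x : Int
  unify Int ~ Int
  unify Int ~ Int
  unify Bool ~ Int
  FAIL: mismatch Bool ~ Int

Answer: 1.1 : true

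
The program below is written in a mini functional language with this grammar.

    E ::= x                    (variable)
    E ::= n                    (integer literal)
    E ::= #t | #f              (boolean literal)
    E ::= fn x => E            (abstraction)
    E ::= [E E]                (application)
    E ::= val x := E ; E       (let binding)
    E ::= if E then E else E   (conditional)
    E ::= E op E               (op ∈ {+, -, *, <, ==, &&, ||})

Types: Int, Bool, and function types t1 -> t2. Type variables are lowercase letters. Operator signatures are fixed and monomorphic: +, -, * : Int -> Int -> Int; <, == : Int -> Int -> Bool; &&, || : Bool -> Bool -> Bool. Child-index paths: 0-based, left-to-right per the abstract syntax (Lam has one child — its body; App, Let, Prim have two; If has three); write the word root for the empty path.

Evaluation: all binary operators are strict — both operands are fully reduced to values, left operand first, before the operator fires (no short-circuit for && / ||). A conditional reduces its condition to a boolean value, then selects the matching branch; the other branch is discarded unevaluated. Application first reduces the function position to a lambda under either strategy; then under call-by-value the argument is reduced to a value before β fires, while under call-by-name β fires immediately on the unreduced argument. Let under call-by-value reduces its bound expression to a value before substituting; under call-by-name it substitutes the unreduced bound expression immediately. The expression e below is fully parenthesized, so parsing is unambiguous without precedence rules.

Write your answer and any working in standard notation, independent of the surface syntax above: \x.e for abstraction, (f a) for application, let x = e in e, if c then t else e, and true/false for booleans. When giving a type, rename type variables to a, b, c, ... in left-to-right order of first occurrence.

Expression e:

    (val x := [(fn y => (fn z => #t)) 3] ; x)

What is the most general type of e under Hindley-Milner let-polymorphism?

Trace:
\z._ : b -> Bool
\y._ : a -> b -> Bool
  unify a -> b -> Bool ~ Int -> c
  unify a ~ Int
  unify b -> Bool ~ c
_ _ : b -> Bool
let x : forall. b -> Bool
x : d -> Bool

Answer: a -> Bool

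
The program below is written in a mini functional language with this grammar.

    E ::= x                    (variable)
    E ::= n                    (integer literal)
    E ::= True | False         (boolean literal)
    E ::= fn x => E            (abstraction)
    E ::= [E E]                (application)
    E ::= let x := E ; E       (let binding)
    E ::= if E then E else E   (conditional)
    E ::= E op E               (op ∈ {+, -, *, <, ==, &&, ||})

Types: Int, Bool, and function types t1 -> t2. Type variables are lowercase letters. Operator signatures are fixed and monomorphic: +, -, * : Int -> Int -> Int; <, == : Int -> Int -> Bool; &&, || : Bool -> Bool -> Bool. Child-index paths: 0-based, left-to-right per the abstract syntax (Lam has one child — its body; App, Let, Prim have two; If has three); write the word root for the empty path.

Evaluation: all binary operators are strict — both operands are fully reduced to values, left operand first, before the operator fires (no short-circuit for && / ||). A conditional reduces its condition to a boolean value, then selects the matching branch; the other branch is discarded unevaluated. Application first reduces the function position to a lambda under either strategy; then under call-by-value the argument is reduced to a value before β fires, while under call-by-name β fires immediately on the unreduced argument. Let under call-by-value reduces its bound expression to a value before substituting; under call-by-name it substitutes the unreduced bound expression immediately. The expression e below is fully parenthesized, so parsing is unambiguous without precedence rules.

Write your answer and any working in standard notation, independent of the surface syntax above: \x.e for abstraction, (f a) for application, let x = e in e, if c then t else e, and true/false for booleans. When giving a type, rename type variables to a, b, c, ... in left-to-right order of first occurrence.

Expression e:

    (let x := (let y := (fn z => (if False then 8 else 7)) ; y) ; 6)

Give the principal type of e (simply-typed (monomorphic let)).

Working:
  unify Bool ~ Bool
  unify Int ~ Int
\z._ : a -> Int
let y : a -> Int
y : a -> Int
let x : a -> Int

Answer: Int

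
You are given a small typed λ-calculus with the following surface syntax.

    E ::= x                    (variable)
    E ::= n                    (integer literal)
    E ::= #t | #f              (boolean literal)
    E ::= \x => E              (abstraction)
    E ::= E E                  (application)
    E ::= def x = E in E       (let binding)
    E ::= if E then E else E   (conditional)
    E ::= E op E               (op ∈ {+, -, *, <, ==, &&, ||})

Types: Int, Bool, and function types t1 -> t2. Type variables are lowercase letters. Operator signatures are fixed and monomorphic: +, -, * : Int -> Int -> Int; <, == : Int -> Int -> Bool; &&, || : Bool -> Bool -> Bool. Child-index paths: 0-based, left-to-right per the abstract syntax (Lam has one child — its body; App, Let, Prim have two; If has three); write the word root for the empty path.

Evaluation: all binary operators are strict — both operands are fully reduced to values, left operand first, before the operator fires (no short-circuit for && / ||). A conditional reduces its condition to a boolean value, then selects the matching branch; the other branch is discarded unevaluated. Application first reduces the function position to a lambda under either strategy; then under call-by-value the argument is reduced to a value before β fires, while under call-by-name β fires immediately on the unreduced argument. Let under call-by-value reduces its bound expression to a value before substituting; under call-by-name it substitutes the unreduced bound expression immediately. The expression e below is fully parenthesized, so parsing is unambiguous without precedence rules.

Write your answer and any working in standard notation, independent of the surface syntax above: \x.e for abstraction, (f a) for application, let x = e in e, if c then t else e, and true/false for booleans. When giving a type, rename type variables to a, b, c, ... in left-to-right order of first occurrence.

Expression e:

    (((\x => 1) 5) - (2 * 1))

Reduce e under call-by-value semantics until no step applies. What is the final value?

Derivation:
step 0: (((\x.1) 5) - (2 * 1))
step 1: [beta@0] (1 - (2 * 1))
step 2: [delta@1] (1 - 2)
step 3: [delta@root] -1

Answer: -1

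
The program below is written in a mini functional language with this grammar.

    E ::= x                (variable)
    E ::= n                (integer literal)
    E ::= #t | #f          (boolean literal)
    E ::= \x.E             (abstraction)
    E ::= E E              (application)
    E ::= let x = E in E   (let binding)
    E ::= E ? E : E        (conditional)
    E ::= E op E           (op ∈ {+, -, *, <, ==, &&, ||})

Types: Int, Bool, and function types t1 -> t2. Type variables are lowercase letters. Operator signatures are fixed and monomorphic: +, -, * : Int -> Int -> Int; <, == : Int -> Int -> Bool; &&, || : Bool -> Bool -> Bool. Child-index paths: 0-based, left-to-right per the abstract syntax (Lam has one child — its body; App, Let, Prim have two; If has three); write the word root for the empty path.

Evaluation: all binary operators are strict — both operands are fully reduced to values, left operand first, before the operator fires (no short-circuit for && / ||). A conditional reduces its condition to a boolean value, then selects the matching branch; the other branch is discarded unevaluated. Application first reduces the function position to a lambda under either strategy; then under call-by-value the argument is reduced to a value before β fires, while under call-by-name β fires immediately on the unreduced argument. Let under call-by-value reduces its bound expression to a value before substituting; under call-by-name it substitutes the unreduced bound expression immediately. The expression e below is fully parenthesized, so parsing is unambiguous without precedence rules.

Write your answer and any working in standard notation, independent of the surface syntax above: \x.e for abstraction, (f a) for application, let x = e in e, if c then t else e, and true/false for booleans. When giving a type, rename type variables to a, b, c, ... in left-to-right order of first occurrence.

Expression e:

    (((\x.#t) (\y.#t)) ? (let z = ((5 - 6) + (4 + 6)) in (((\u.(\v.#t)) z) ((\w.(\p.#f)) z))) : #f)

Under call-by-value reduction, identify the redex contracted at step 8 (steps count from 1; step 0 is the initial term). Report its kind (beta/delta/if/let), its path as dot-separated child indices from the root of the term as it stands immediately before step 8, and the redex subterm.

Derivation:
step 0: (if ((\x.true) (\y.true)) then (let z = ((5 - 6) + (4 + 6)) in (((\u.(\v.true)) z) ((\w.(\p.false)) z))) else false)
step 1: [beta@0] (if true then (let z = ((5 - 6) + (4 + 6)) in (((\u.(\v.true)) z) ((\w.(\p.false)) z))) else false)
step 2: [if@root] (let z = ((5 - 6) + (4 + 6)) in (((\u.(\v.true)) z) ((\w.(\p.false)) z)))
step 3: [delta@0.0] (let z = (-1 + (4 + 6)) in (((\u.(\v.true)) z) ((\w.(\p.false)) z)))
step 4: [delta@0.1] (let z = (-1 + 10) in (((\u.(\v.true)) z) ((\w.(\p.false)) z)))
step 5: [delta@0] (let z = 9 in (((\u.(\v.true)) z) ((\w.(\p.false)) z)))
step 6: [let@root] (((\u.(\v.true)) 9) ((\w.(\p.false)) 9))
step 7: [beta@0] ((\v.true) ((\w.(\p.false)) 9))
step 8: [beta@1] ((\v.true) (\p.false))

Answer: beta at 1 : ((\w.(\p.false)) 9)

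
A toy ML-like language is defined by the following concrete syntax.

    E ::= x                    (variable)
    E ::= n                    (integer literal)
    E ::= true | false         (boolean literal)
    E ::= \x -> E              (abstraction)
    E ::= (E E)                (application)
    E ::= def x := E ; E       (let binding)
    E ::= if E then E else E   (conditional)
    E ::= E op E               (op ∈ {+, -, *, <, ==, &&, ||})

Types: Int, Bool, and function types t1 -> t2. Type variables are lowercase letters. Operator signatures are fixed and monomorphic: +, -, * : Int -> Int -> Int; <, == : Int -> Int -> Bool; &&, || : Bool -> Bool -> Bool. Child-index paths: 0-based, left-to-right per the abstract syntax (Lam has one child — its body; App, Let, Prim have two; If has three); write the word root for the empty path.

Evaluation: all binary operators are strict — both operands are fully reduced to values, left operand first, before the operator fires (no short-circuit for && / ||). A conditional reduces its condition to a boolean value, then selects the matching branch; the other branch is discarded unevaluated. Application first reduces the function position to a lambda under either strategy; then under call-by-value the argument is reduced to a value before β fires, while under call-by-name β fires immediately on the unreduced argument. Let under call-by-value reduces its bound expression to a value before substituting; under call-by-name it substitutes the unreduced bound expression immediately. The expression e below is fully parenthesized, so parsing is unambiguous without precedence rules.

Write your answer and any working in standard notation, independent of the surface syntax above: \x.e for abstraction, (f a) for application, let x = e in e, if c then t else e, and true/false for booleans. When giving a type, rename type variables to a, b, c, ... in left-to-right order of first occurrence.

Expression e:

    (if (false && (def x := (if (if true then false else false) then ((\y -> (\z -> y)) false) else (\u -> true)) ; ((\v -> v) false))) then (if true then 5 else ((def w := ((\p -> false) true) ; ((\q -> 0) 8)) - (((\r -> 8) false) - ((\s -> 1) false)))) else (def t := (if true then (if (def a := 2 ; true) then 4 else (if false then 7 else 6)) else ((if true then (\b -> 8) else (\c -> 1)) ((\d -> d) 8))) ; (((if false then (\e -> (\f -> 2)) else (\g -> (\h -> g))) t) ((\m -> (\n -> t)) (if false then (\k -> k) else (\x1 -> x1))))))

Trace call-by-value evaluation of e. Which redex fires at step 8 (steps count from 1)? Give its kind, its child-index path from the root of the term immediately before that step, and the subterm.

Answer: let at 0.0 : (let a = 2 in true)

Derivation:
step 0: (if (false && (let x = (if (if true then false else false) then ((\y.(\z.y)) false) else (\u.true)) in ((\v.v) false))) then (if true then 5 else ((let w = ((\p.false) true) in ((\q.0) 8)) - (((\r.8) false) - ((\s.1) false)))) else (let t = (if true then (if (let a = 2 in true) then 4 else (if false then 7 else 6)) else ((if true then (\b.8) else (\c.1)) ((\d.d) 8))) in (((if false then (\e.(\f.2)) else (\g.(\h.g))) t) ((\m.(\n.t)) (if false then (\k.k) else (\x1.x1))))))
step 1: [if@0.1.0.0] (if (false && (let x = (if false then ((\y.(\z.y)) false) else (\u.true)) in ((\v.v) false))) then (if true then 5 else ((let w = ((\p.false) true) in ((\q.0) 8)) - (((\r.8) false) - ((\s.1) false)))) else (let t = (if true then (if (let a = 2 in true) then 4 else (if false then 7 else 6)) else ((if true then (\b.8) else (\c.1)) ((\d.d) 8))) in (((if false then (\e.(\f.2)) else (\g.(\h.g))) t) ((\m.(\n.t)) (if false then (\k.k) else (\x1.x1))))))
step 2: [if@0.1.0] (if (false && (let x = (\u.true) in ((\v.v) false))) then (if true then 5 else ((let w = ((\p.false) true) in ((\q.0) 8)) - (((\r.8) false) - ((\s.1) false)))) else (let t = (if true then (if (let a = 2 in true) then 4 else (if false then 7 else 6)) else ((if true then (\b.8) else (\c.1)) ((\d.d) 8))) in (((if false then (\e.(\f.2)) else (\g.(\h.g))) t) ((\m.(\n.t)) (if false then (\k.k) else (\x1.x1))))))
step 3: [let@0.1] (if (false && ((\v.v) false)) then (if true then 5 else ((let w = ((\p.false) true) in ((\q.0) 8)) - (((\r.8) false) - ((\s.1) false)))) else (let t = (if true then (if (let a = 2 in true) then 4 else (if false then 7 else 6)) else ((if true then (\b.8) else (\c.1)) ((\d.d) 8))) in (((if false then (\e.(\f.2)) else (\g.(\h.g))) t) ((\m.(\n.t)) (if false then (\k.k) else (\x1.x1))))))
step 4: [beta@0.1] (if (false && false) then (if true then 5 else ((let w = ((\p.false) true) in ((\q.0) 8)) - (((\r.8) false) - ((\s.1) false)))) else (let t = (if true then (if (let a = 2 in true) then 4 else (if false then 7 else 6)) else ((if true then (\b.8) else (\c.1)) ((\d.d) 8))) in (((if false then (\e.(\f.2)) else (\g.(\h.g))) t) ((\m.(\n.t)) (if false then (\k.k) else (\x1.x1))))))
step 5: [delta@0] (if false then (if true then 5 else ((let w = ((\p.false) true) in ((\q.0) 8)) - (((\r.8) false) - ((\s.1) false)))) else (let t = (if true then (if (let a = 2 in true) then 4 else (if false then 7 else 6)) else ((if true then (\b.8) else (\c.1)) ((\d.d) 8))) in (((if false then (\e.(\f.2)) else (\g.(\h.g))) t) ((\m.(\n.t)) (if false then (\k.k) else (\x1.x1))))))
step 6: [if@root] (let t = (if true then (if (let a = 2 in true) then 4 else (if false then 7 else 6)) else ((if true then (\b.8) else (\c.1)) ((\d.d) 8))) in (((if false then (\e.(\f.2)) else (\g.(\h.g))) t) ((\m.(\n.t)) (if false then (\k.k) else (\x1.x1)))))
step 7: [if@0] (let t = (if (let a = 2 in true) then 4 else (if false then 7 else 6)) in (((if false then (\e.(\f.2)) else (\g.(\h.g))) t) ((\m.(\n.t)) (if false then (\k.k) else (\x1.x1)))))
step 8: [let@0.0] (let t = (if true then 4 else (if false then 7 else 6)) in (((if false then (\e.(\f.2)) else (\g.(\h.g))) t) ((\m.(\n.t)) (if false then (\k.k) else (\x1.x1)))))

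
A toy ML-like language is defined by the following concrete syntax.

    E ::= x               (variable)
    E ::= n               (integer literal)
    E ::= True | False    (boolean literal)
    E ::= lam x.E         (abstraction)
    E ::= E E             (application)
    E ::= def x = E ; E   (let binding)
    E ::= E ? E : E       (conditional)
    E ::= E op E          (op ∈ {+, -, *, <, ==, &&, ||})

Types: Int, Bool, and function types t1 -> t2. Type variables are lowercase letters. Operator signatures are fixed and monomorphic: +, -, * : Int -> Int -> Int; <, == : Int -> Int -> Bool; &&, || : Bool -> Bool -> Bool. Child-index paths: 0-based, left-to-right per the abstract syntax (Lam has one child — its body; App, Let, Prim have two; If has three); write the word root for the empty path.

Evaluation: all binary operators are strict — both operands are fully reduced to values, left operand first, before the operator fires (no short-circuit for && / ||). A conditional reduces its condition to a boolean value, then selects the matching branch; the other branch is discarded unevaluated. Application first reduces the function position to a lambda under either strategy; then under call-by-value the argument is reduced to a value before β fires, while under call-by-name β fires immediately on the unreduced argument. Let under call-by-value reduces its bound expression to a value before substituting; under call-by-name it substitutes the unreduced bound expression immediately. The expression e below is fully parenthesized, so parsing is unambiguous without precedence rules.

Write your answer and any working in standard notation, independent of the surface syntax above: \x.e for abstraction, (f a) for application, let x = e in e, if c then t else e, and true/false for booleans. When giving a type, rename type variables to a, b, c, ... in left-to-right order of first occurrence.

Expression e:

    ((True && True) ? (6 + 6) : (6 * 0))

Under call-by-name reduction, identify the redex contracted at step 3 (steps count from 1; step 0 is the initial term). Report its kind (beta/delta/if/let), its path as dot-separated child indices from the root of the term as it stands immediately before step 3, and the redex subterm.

Answer: delta at root : (6 + 6)

Trace:
step 0: (if (true && true) then (6 + 6) else (6 * 0))
step 1: [delta@0] (if true then (6 + 6) else (6 * 0))
step 2: [if@root] (6 + 6)
step 3: [delta@root] 12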